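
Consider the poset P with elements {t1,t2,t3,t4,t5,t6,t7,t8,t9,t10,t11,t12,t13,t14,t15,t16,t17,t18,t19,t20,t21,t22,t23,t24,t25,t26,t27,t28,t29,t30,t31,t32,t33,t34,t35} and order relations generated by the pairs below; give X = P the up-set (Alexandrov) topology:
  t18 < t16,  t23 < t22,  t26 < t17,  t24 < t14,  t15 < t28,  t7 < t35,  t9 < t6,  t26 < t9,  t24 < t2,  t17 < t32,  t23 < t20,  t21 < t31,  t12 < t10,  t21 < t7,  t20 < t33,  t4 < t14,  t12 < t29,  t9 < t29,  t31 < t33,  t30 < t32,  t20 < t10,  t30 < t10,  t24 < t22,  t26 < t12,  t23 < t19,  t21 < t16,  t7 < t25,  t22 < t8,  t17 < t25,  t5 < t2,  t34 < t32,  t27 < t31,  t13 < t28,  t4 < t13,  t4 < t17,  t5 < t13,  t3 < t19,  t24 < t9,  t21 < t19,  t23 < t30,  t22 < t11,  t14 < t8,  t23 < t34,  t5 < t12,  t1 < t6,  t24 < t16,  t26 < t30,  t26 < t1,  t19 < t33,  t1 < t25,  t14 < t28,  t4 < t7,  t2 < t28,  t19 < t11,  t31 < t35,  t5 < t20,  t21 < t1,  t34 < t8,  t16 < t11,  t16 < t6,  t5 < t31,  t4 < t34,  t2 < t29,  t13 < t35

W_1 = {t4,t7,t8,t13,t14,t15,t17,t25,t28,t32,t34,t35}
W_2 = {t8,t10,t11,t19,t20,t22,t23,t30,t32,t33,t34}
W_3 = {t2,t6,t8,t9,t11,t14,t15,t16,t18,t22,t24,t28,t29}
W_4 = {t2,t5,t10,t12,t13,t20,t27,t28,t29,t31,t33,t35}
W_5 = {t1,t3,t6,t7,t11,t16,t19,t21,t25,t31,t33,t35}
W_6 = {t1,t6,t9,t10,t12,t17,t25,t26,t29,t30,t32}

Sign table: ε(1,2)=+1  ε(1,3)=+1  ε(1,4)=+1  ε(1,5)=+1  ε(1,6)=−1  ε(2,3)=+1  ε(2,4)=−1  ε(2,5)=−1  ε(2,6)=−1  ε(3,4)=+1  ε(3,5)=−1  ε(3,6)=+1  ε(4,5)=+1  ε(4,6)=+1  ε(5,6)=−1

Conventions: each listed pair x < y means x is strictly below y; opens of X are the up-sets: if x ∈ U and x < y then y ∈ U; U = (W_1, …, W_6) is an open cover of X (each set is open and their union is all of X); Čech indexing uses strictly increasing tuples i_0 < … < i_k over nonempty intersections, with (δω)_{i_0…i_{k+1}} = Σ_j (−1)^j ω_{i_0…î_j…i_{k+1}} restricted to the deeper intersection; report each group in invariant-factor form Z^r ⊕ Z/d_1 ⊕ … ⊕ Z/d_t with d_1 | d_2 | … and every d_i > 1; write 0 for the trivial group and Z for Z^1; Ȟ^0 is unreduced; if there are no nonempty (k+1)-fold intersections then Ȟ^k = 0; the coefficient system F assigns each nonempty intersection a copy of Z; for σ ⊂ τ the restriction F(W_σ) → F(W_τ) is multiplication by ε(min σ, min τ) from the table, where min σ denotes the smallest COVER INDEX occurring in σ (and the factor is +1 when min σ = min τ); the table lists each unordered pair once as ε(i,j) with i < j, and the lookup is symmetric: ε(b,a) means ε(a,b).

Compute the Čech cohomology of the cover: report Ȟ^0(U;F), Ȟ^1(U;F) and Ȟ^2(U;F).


Ȟ^0 ≅ 0, Ȟ^1 ≅ Z/2 and Ȟ^2 ≅ Z

intersection data:
  W12={t8,t32,t34} W13={t8,t14,t15,t28} W14={t13,t28,t35} W15={t7,t25,t35} W16={t17,t25,t32} W23={t8,t11,t22} W24={t10,t20,t33} W25={t11,t19,t33} W26={t10,t30,t32} W34={t2,t28,t29} W35={t6,t11,t16} W36={t6,t9,t29} W45={t31,t33,t35} W46={t10,t12,t29} W56={t1,t6,t25}
  W123={t8} W126={t32} W134={t28} W145={t35} W156={t25} W235={t11} W245={t33} W246={t10} W346={t29} W356={t6}
C dims 6,15,10; δ0: rk 6, SNF 1^5·2; δ1: rk 9, SNF 1^9
Ȟ^0 = (6 − 6) − 0 = 0, so Ȟ^0 ≅ 0
Ȟ^1 = (15 − 9) − 6 = 0 plus torsion [2], so Ȟ^1 ≅ Z/2
Ȟ^2 = (10 − 0) − 9 = 1, so Ȟ^2 ≅ Z


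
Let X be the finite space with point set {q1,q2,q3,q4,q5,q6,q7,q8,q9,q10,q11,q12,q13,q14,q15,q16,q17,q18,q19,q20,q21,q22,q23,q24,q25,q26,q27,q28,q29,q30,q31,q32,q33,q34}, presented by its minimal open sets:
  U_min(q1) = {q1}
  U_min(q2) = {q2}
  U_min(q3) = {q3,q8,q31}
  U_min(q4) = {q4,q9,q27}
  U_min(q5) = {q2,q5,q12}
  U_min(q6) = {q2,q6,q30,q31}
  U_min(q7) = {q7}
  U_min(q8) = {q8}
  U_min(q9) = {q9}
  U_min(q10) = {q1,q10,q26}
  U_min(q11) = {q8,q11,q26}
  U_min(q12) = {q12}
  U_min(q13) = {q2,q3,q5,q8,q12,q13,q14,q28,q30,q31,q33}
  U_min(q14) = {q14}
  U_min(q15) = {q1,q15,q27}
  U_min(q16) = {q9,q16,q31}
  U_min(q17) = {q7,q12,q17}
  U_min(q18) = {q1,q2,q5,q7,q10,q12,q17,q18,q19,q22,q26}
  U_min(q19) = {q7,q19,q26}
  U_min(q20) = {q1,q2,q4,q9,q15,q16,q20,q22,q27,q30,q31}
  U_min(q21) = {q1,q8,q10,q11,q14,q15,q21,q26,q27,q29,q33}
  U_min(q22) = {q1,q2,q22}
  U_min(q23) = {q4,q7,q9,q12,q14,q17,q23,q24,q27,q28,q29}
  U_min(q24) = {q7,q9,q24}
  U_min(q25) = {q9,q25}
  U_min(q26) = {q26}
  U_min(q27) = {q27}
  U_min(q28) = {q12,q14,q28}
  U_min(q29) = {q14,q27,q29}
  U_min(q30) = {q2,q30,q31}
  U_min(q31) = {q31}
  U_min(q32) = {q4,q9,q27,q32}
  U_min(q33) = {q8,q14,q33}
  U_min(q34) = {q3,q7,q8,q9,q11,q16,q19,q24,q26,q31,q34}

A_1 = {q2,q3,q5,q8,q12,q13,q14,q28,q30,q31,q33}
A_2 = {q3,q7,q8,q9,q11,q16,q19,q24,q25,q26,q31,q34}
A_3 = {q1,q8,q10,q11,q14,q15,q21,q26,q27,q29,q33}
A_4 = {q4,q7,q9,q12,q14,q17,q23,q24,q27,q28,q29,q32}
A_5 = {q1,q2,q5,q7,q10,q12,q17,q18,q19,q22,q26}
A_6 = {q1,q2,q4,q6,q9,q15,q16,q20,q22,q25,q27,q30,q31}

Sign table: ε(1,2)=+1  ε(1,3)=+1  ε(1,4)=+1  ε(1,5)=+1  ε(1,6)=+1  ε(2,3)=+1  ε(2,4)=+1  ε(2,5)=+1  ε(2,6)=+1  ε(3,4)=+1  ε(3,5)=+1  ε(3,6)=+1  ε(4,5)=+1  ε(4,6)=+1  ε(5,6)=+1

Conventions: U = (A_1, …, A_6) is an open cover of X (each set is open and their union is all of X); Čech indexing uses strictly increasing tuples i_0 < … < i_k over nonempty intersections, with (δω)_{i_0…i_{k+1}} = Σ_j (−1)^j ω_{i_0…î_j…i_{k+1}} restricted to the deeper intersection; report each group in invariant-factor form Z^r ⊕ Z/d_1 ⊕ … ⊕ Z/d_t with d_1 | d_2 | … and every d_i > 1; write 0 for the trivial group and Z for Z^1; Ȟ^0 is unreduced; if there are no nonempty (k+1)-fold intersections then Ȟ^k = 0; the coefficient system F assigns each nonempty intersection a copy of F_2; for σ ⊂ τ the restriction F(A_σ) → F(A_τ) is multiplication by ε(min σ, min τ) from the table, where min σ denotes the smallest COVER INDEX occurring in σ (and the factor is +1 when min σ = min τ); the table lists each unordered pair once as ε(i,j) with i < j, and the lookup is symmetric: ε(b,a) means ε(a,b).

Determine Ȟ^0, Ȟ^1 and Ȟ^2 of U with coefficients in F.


Ȟ^0 ≅ Z/2, Ȟ^1 ≅ Z/2 and Ȟ^2 ≅ Z/2

cover nerve:
  A12={q3,q8,q31} A13={q8,q14,q33} A14={q12,q14,q28} A15={q2,q5,q12} A16={q2,q30,q31} A23={q8,q11,q26} A24={q7,q9,q24} A25={q7,q19,q26} A26={q9,q16,q25,q31} A34={q14,q27,q29} A35={q1,q10,q26} A36={q1,q15,q27} A45={q7,q12,q17} A46={q4,q9,q27} A56={q1,q2,q22}
  A123={q8} A126={q31} A134={q14} A145={q12} A156={q2} A235={q26} A245={q7} A246={q9} A346={q27} A356={q1}
C dims 6,15,10; δ0: rk_F2 5; δ1: rk_F2 9
Ȟ^0: (6−5)−0=1 ⇒ Z/2
Ȟ^1: (15−9)−5=1 ⇒ Z/2
Ȟ^2: (10−0)−9=1 ⇒ Z/2


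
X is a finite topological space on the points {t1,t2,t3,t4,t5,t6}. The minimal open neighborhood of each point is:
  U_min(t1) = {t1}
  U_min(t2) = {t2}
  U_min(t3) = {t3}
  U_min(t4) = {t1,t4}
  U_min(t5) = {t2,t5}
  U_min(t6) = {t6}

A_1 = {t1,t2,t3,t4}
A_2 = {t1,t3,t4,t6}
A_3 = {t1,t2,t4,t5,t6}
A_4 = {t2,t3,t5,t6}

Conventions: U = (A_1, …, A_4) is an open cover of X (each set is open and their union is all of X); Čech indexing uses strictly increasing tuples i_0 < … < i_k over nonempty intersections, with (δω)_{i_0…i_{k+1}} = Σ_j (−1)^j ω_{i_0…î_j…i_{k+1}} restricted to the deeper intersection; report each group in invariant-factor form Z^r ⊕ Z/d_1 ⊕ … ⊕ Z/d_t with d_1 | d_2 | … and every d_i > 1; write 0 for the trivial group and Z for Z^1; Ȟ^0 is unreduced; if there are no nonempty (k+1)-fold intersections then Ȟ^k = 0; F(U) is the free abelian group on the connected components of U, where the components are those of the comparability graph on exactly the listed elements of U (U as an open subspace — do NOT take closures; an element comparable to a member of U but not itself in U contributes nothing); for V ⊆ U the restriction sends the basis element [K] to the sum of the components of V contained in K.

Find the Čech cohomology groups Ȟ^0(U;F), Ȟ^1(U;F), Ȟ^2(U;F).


Ȟ^0 = Z^4, Ȟ^1 = 0, Ȟ^2 = 0

cover nerve:
  A12={t1,t3,t4} A13={t1,t2,t4} A14={t2,t3} A23={t1,t4,t6} A24={t3,t6} A34={t2,t5,t6}
  A123={t1,t4} A124={t3} A134={t2} A234={t6}
components per intersection:
  A1: {t1,t4} {t2} {t3}
  A2: {t1,t4} {t3} {t6}
  A3: {t1,t4} {t2,t5} {t6}
  A4: {t2,t5} {t3} {t6}
  A12: {t1,t4} {t3}
  A13: {t1,t4} {t2}
  A14: {t2} {t3}
  A23: {t1,t4} {t6}
  A24: {t3} {t6}
  A34: {t2,t5} {t6}
  A123: {t1,t4}
  A124: {t3}
  A134: {t2}
  A234: {t6}
C dims 12,12,4; δ0: rk 8, SNF 1^8; δ1: rk 4, SNF 1^4
Ȟ^0: (12−8)−0=4 ⇒ Z^4
Ȟ^1: (12−4)−8=0 ⇒ 0
Ȟ^2: (4−0)−4=0 ⇒ 0


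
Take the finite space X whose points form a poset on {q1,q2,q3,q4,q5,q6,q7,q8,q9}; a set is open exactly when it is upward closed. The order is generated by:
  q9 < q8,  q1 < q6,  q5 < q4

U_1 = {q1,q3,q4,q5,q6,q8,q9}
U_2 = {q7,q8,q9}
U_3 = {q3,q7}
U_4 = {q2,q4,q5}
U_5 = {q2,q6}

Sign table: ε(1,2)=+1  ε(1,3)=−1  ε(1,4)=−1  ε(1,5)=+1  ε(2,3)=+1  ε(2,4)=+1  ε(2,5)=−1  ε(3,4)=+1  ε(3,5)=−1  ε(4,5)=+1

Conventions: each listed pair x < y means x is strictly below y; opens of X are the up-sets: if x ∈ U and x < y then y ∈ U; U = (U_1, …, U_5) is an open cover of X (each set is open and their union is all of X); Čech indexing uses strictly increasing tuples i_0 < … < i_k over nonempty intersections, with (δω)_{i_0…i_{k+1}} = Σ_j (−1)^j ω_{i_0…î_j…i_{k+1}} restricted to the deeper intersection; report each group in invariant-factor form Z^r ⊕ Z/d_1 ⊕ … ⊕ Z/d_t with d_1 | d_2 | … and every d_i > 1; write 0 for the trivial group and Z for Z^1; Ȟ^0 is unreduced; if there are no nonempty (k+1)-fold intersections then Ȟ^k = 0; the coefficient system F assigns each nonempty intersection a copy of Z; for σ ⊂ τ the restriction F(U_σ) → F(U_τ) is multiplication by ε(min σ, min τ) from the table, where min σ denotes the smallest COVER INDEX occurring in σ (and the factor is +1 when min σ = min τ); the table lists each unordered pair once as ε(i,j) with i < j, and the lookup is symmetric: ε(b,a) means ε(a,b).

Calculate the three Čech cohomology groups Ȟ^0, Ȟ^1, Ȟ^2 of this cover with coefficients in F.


Ȟ^0 ≅ 0,  Ȟ^1 ≅ Z ⊕ Z/2,  Ȟ^2 ≅ 0

cover nerve:
  U12={q8,q9} U13={q3} U14={q4,q5} U15={q6} U23={q7} U45={q2}
C dims 5,6; δ0: rk 5, SNF 1^4·2
Ȟ^0: (5−5)−0=0 ⇒ 0
Ȟ^1: (6−0)−5=1 plus torsion [2] ⇒ Z ⊕ Z/2
Ȟ^2: (0−0)−0=0 ⇒ 0


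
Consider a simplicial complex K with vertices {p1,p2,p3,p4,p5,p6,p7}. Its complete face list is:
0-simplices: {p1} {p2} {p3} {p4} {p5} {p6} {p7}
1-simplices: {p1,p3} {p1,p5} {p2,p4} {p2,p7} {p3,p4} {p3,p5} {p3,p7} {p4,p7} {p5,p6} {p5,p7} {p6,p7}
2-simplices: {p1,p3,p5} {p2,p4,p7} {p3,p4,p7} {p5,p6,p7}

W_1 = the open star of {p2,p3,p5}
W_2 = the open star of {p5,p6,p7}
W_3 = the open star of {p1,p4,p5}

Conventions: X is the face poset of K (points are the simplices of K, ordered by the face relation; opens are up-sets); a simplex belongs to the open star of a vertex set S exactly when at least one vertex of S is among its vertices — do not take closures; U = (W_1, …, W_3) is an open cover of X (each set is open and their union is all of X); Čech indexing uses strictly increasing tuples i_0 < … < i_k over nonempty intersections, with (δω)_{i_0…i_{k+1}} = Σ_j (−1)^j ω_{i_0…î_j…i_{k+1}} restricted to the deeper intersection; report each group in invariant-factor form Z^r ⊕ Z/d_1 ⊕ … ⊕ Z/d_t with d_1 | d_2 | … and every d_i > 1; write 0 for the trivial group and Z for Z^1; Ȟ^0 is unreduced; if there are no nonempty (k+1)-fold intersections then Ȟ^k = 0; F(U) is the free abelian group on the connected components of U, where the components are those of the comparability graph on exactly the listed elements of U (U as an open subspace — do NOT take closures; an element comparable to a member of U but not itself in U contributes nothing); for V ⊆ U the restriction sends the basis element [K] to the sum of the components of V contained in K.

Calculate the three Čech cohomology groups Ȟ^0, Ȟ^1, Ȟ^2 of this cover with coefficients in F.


nerve simplices:
  W1={{p2},{p3},{p5},{p1,p3},{p1,p5},{p2,p4},{p2,p7},{p3,p4},{p3,p5},{p3,p7},{p5,p6},{p5,p7},{p1,p3,p5},{p2,p4,p7},{p3,p4,p7},{p5,p6,p7}} W2={{p5},{p6},{p7},{p1,p5},{p2,p7},{p3,p5},{p3,p7},{p4,p7},{p5,p6},{p5,p7},{p6,p7},{p1,p3,p5},{p2,p4,p7},{p3,p4,p7},{p5,p6,p7}} W3={{p1},{p4},{p5},{p1,p3},{p1,p5},{p2,p4},{p3,p4},{p3,p5},{p4,p7},{p5,p6},{p5,p7},{p1,p3,p5},{p2,p4,p7},{p3,p4,p7},{p5,p6,p7}}
  W12={{p5},{p1,p5},{p2,p7},{p3,p5},{p3,p7},{p5,p6},{p5,p7},{p1,p3,p5},{p2,p4,p7},{p3,p4,p7},{p5,p6,p7}} W13={{p5},{p1,p3},{p1,p5},{p2,p4},{p3,p4},{p3,p5},{p5,p6},{p5,p7},{p1,p3,p5},{p2,p4,p7},{p3,p4,p7},{p5,p6,p7}} W23={{p5},{p1,p5},{p3,p5},{p4,p7},{p5,p6},{p5,p7},{p1,p3,p5},{p2,p4,p7},{p3,p4,p7},{p5,p6,p7}}
  W123={{p5},{p1,p5},{p3,p5},{p5,p6},{p5,p7},{p1,p3,p5},{p2,p4,p7},{p3,p4,p7},{p5,p6,p7}}
components per intersection:
  W1: {{p2},{p2,p4},{p2,p7},{p2,p4,p7}} {{p3},{p5},{p1,p3},{p1,p5},{p3,p4},{p3,p5},{p3,p7},{p5,p6},{p5,p7},{p1,p3,p5},{p3,p4,p7},{p5,p6,p7}}
  W2: {{p5},{p6},{p7},{p1,p5},{p2,p7},{p3,p5},{p3,p7},{p4,p7},{p5,p6},{p5,p7},{p6,p7},{p1,p3,p5},{p2,p4,p7},{p3,p4,p7},{p5,p6,p7}}
  W3: {{p1},{p5},{p1,p3},{p1,p5},{p3,p5},{p5,p6},{p5,p7},{p1,p3,p5},{p5,p6,p7}} {{p4},{p2,p4},{p3,p4},{p4,p7},{p2,p4,p7},{p3,p4,p7}}
  W12: {{p5},{p1,p5},{p3,p5},{p5,p6},{p5,p7},{p1,p3,p5},{p5,p6,p7}} {{p2,p7},{p2,p4,p7}} {{p3,p7},{p3,p4,p7}}
  W13: {{p5},{p1,p3},{p1,p5},{p3,p5},{p5,p6},{p5,p7},{p1,p3,p5},{p5,p6,p7}} {{p2,p4},{p2,p4,p7}} {{p3,p4},{p3,p4,p7}}
  W23: {{p5},{p1,p5},{p3,p5},{p5,p6},{p5,p7},{p1,p3,p5},{p5,p6,p7}} {{p4,p7},{p2,p4,p7},{p3,p4,p7}}
  W123: {{p5},{p1,p5},{p3,p5},{p5,p6},{p5,p7},{p1,p3,p5},{p5,p6,p7}} {{p2,p4,p7}} {{p3,p4,p7}}
C dims 5,8,3; δ0: rk 4, SNF 1^4; δ1: rk 3, SNF 1^3
degree 0: 5−4−0 = 1 → Ȟ^0 ≅ Z
degree 1: 8−3−4 = 1 → Ȟ^1 ≅ Z
degree 2: 3−0−3 = 0 → Ȟ^2 ≅ 0

Ȟ^0 ≅ Z,  Ȟ^1 ≅ Z,  Ȟ^2 ≅ 0


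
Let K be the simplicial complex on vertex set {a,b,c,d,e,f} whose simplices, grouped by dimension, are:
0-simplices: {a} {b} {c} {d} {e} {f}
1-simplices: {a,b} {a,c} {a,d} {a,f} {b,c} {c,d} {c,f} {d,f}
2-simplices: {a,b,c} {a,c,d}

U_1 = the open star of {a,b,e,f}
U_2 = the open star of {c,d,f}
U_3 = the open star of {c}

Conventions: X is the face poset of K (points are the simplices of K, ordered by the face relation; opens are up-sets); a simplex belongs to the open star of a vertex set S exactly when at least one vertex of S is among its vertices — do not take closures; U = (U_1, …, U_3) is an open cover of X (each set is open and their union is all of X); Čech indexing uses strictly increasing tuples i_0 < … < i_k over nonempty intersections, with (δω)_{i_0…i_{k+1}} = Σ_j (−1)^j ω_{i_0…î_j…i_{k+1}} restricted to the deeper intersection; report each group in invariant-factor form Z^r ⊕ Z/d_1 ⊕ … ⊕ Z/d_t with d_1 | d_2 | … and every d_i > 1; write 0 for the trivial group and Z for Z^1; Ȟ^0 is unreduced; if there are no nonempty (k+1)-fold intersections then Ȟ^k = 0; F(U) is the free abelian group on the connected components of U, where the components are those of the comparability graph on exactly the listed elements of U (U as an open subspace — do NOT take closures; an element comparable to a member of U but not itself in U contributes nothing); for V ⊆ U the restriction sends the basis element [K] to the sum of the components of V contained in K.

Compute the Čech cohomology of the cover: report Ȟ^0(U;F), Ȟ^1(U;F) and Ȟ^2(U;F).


nonempty overlaps:
  U1={{a},{b},{e},{f},{a,b},{a,c},{a,d},{a,f},{b,c},{c,f},{d,f},{a,b,c},{a,c,d}} U2={{c},{d},{f},{a,c},{a,d},{a,f},{b,c},{c,d},{c,f},{d,f},{a,b,c},{a,c,d}} U3={{c},{a,c},{b,c},{c,d},{c,f},{a,b,c},{a,c,d}}
  U12={{f},{a,c},{a,d},{a,f},{b,c},{c,f},{d,f},{a,b,c},{a,c,d}} U13={{a,c},{b,c},{c,f},{a,b,c},{a,c,d}} U23={{c},{a,c},{b,c},{c,d},{c,f},{a,b,c},{a,c,d}}
  U123={{a,c},{b,c},{c,f},{a,b,c},{a,c,d}}
components per intersection:
  U1: {{a},{b},{f},{a,b},{a,c},{a,d},{a,f},{b,c},{c,f},{d,f},{a,b,c},{a,c,d}} {{e}}
  U2: {{c},{d},{f},{a,c},{a,d},{a,f},{b,c},{c,d},{c,f},{d,f},{a,b,c},{a,c,d}}
  U3: {{c},{a,c},{b,c},{c,d},{c,f},{a,b,c},{a,c,d}}
  U12: {{f},{a,f},{c,f},{d,f}} {{a,c},{a,d},{b,c},{a,b,c},{a,c,d}}
  U13: {{a,c},{b,c},{a,b,c},{a,c,d}} {{c,f}}
  U23: {{c},{a,c},{b,c},{c,d},{c,f},{a,b,c},{a,c,d}}
  U123: {{a,c},{b,c},{a,b,c},{a,c,d}} {{c,f}}
C dims 4,5,2; δ0: rk 2, SNF 1^2; δ1: rk 2, SNF 1^2
degree 0: 4−2−0 = 2 → Ȟ^0 ≅ Z^2
degree 1: 5−2−2 = 1 → Ȟ^1 ≅ Z
degree 2: 2−0−2 = 0 → Ȟ^2 ≅ 0

Ȟ^0 ≅ Z^2; Ȟ^1 ≅ Z; Ȟ^2 ≅ 0


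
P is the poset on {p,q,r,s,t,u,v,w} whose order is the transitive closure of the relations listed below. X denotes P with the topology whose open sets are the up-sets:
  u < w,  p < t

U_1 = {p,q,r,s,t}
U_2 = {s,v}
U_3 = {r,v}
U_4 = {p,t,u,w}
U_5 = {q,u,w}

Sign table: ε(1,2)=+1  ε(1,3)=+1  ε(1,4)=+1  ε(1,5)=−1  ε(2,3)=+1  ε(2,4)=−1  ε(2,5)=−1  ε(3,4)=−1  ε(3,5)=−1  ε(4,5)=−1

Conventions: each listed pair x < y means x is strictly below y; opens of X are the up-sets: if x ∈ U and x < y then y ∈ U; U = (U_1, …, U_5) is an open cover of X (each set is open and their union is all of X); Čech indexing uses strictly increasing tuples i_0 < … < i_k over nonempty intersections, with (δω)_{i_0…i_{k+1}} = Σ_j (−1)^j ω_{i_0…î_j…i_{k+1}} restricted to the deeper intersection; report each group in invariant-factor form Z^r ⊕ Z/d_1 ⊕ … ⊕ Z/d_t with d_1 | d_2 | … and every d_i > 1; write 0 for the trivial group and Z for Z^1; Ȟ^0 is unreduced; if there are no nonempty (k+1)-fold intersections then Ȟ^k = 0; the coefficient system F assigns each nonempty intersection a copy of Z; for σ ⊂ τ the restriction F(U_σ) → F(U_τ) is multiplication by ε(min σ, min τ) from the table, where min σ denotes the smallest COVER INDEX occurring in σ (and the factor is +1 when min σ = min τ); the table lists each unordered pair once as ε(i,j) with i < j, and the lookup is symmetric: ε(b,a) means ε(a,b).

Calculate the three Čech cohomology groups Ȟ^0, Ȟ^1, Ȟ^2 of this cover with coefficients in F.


Ȟ^0 = Z; Ȟ^1 = Z^2; Ȟ^2 = 0

nonempty overlaps:
  U12={s} U13={r} U14={p,t} U15={q} U23={v} U45={u,w}
C dims 5,6; δ0: rk 4, SNF 1^4
degree 0: 5−4−0 = 1 → Ȟ^0 ≅ Z
degree 1: 6−0−4 = 2 → Ȟ^1 ≅ Z^2
degree 2: 0−0−0 = 0 → Ȟ^2 ≅ 0


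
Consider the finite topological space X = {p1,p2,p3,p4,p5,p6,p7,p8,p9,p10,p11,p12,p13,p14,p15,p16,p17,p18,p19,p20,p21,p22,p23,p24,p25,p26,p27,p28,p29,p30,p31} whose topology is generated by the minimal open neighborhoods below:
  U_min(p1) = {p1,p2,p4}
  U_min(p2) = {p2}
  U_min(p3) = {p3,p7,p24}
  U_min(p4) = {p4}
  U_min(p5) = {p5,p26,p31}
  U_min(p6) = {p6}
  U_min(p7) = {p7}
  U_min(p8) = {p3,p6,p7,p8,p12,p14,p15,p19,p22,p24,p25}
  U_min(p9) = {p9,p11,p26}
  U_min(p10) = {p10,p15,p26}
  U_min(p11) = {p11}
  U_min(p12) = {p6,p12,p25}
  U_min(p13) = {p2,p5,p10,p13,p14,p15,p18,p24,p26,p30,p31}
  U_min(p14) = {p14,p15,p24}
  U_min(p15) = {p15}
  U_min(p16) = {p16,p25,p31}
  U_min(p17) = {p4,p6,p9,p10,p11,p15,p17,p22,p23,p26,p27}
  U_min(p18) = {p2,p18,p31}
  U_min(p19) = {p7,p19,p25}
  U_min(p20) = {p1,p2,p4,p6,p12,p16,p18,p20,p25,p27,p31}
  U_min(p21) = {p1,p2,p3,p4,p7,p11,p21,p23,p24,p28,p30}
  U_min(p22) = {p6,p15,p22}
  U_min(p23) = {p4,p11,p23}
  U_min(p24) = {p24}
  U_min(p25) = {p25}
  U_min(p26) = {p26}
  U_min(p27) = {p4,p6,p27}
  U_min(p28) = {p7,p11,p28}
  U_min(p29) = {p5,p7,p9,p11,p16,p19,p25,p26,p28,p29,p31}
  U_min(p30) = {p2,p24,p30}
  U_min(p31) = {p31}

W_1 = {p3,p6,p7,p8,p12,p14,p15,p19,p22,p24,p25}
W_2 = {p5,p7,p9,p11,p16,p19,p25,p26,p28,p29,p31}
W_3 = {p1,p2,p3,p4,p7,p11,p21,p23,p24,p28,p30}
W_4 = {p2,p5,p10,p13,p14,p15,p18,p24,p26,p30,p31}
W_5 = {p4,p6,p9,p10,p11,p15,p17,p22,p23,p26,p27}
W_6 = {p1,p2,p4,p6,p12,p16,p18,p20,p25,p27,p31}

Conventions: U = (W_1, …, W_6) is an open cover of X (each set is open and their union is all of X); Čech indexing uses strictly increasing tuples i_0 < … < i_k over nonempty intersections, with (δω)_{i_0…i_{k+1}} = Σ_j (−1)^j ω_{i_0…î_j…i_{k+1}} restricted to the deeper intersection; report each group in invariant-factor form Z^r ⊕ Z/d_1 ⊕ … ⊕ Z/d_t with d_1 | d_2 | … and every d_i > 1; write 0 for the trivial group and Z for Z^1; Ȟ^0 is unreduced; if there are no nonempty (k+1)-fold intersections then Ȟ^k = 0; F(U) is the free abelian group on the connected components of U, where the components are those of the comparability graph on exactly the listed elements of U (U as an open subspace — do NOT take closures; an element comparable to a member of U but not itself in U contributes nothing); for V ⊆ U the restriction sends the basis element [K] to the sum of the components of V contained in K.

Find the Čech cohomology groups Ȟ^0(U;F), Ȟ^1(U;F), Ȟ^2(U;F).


nonempty intersections:
  W12={p7,p19,p25} W13={p3,p7,p24} W14={p14,p15,p24} W15={p6,p15,p22} W16={p6,p12,p25} W23={p7,p11,p28} W24={p5,p26,p31} W25={p9,p11,p26} W26={p16,p25,p31} W34={p2,p24,p30} W35={p4,p11,p23} W36={p1,p2,p4} W45={p10,p15,p26} W46={p2,p18,p31} W56={p4,p6,p27}
  W123={p7} W126={p25} W134={p24} W145={p15} W156={p6} W235={p11} W245={p26} W246={p31} W346={p2} W356={p4}
components per intersection:
  W1: {p3,p6,p7,p8,p12,p14,p15,p19,p22,p24,p25}
  W2: {p5,p7,p9,p11,p16,p19,p25,p26,p28,p29,p31}
  W3: {p1,p2,p3,p4,p7,p11,p21,p23,p24,p28,p30}
  W4: {p2,p5,p10,p13,p14,p15,p18,p24,p26,p30,p31}
  W5: {p4,p6,p9,p10,p11,p15,p17,p22,p23,p26,p27}
  W6: {p1,p2,p4,p6,p12,p16,p18,p20,p25,p27,p31}
  W12: {p7,p19,p25}
  W13: {p3,p7,p24}
  W14: {p14,p15,p24}
  W15: {p6,p15,p22}
  W16: {p6,p12,p25}
  W23: {p7,p11,p28}
  W24: {p5,p26,p31}
  W25: {p9,p11,p26}
  W26: {p16,p25,p31}
  W34: {p2,p24,p30}
  W35: {p4,p11,p23}
  W36: {p1,p2,p4}
  W45: {p10,p15,p26}
  W46: {p2,p18,p31}
  W56: {p4,p6,p27}
  W123: {p7}
  W126: {p25}
  W134: {p24}
  W145: {p15}
  W156: {p6}
  W235: {p11}
  W245: {p26}
  W246: {p31}
  W346: {p2}
  W356: {p4}
C dims 6,15,10; δ0: rk 5, SNF 1^5; δ1: rk 10, SNF 1^9·2
Ȟ^0: (6−5)−0=1 ⇒ Z
Ȟ^1: (15−10)−5=0 ⇒ 0
Ȟ^2: (10−0)−10=0 plus torsion [2] ⇒ Z/2

Ȟ^0(U;F) ≅ Z, Ȟ^1(U;F) ≅ 0 and Ȟ^2(U;F) ≅ Z/2


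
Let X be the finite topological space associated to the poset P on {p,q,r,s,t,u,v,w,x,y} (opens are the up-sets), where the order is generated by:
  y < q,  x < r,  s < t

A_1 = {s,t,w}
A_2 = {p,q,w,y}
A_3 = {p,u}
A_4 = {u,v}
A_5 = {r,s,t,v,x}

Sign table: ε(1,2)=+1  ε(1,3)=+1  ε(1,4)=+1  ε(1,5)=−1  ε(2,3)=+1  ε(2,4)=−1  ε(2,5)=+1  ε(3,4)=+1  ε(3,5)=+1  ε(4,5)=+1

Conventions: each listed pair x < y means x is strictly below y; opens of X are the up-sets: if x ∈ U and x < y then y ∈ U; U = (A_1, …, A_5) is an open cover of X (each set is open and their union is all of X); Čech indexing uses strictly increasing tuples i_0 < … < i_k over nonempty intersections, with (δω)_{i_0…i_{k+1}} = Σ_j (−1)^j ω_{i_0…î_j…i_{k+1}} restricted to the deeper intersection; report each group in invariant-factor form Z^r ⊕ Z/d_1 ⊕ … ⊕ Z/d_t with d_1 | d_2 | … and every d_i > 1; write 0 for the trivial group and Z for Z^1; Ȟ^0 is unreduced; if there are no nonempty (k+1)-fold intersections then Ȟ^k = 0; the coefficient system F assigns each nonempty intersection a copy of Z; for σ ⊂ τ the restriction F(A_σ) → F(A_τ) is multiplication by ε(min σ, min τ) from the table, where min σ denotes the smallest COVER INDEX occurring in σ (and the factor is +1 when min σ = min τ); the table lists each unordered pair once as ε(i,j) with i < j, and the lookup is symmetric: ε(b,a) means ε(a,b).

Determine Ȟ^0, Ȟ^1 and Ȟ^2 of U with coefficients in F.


Ȟ^0 ≅ 0, Ȟ^1 ≅ Z/2 and Ȟ^2 ≅ 0

intersection data:
  A12={w} A15={s,t} A23={p} A34={u} A45={v}
C dims 5,5; δ0: rk 5, SNF 1^4·2
Ȟ^0 = (5 − 5) − 0 = 0, so Ȟ^0 ≅ 0
Ȟ^1 = (5 − 0) − 5 = 0 plus torsion [2], so Ȟ^1 ≅ Z/2
Ȟ^2 = (0 − 0) − 0 = 0, so Ȟ^2 ≅ 0


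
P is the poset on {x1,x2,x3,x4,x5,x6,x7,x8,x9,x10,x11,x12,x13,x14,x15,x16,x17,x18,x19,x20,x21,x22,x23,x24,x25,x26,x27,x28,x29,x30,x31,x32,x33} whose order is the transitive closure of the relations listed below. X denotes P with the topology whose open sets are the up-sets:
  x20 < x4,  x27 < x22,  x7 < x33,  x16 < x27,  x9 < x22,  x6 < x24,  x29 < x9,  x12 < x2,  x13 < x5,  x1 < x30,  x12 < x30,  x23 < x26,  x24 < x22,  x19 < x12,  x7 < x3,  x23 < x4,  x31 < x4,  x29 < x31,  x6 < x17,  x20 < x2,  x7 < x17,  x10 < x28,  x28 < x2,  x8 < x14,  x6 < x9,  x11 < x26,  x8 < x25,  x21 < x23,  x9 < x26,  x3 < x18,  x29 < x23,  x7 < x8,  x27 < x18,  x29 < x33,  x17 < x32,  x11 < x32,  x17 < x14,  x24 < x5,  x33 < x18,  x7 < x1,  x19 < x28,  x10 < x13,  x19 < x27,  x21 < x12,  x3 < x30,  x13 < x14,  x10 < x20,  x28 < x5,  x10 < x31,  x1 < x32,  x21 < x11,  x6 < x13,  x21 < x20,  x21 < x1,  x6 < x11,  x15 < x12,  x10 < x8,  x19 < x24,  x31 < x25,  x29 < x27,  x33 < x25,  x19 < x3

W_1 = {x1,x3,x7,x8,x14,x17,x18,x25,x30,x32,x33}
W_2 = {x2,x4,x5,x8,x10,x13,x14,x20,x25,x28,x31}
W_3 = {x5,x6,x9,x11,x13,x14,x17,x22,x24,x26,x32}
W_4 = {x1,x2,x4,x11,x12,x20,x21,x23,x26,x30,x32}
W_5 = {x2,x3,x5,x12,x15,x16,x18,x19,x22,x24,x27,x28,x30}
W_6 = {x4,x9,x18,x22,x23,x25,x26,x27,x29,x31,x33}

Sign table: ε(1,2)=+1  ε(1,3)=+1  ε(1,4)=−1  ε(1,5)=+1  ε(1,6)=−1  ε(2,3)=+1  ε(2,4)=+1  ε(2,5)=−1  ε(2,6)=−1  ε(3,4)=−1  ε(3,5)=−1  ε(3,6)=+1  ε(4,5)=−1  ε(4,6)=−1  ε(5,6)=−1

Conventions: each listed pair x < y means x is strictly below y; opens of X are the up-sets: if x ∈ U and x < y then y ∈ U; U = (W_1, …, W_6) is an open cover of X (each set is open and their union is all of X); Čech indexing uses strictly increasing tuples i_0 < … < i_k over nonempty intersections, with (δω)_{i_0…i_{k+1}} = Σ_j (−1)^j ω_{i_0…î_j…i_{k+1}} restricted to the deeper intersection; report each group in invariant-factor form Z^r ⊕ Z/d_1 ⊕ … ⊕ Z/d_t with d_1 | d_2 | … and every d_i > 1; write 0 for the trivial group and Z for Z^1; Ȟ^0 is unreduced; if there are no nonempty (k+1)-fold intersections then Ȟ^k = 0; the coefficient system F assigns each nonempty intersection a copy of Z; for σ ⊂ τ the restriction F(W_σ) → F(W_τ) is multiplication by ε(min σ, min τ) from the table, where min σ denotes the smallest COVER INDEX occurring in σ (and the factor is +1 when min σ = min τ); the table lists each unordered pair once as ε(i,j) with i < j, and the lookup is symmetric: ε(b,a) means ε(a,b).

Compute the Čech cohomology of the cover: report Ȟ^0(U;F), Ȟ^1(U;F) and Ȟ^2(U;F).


intersection data:
  W12={x8,x14,x25} W13={x14,x17,x32} W14={x1,x30,x32} W15={x3,x18,x30} W16={x18,x25,x33} W23={x5,x13,x14} W24={x2,x4,x20} W25={x2,x5,x28} W26={x4,x25,x31} W34={x11,x26,x32} W35={x5,x22,x24} W36={x9,x22,x26} W45={x2,x12,x30} W46={x4,x23,x26} W56={x18,x22,x27}
  W123={x14} W126={x25} W134={x32} W145={x30} W156={x18} W235={x5} W245={x2} W246={x4} W346={x26} W356={x22}
C dims 6,15,10; δ0: rk 6, SNF 1^5·2; δ1: rk 9, SNF 1^9
Ȟ^0 = (6 − 6) − 0 = 0, so Ȟ^0 ≅ 0
Ȟ^1 = (15 − 9) − 6 = 0 plus torsion [2], so Ȟ^1 ≅ Z/2
Ȟ^2 = (10 − 0) − 9 = 1, so Ȟ^2 ≅ Z

Ȟ^0 = 0; Ȟ^1 = Z/2; Ȟ^2 = Z


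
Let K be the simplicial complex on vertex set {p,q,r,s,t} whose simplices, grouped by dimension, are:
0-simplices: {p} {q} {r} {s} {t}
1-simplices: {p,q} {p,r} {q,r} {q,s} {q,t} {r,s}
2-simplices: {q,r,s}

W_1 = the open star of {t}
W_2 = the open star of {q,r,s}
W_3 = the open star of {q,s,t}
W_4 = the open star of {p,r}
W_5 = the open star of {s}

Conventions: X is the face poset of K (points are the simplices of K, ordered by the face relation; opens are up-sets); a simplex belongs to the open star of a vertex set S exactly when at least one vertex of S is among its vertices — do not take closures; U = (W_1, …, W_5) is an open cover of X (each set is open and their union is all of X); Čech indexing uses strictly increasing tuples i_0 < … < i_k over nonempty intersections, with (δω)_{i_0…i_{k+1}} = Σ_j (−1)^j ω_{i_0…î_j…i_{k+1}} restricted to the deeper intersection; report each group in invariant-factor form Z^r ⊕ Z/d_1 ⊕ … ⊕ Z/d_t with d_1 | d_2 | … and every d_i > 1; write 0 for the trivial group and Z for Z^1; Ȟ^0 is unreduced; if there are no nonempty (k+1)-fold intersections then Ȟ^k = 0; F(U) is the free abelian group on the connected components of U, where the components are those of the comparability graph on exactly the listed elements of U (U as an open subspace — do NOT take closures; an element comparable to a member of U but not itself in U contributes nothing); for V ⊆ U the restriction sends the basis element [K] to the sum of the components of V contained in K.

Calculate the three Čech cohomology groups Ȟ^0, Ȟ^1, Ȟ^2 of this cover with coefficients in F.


Ȟ^0(U;F) ≅ Z,  Ȟ^1(U;F) ≅ Z,  Ȟ^2(U;F) ≅ 0

nonempty overlaps:
  W1={{t},{q,t}} W2={{q},{r},{s},{p,q},{p,r},{q,r},{q,s},{q,t},{r,s},{q,r,s}} W3={{q},{s},{t},{p,q},{q,r},{q,s},{q,t},{r,s},{q,r,s}} W4={{p},{r},{p,q},{p,r},{q,r},{r,s},{q,r,s}} W5={{s},{q,s},{r,s},{q,r,s}}
  W12={{q,t}} W13={{t},{q,t}} W23={{q},{s},{p,q},{q,r},{q,s},{q,t},{r,s},{q,r,s}} W24={{r},{p,q},{p,r},{q,r},{r,s},{q,r,s}} W25={{s},{q,s},{r,s},{q,r,s}} W34={{p,q},{q,r},{r,s},{q,r,s}} W35={{s},{q,s},{r,s},{q,r,s}} W45={{r,s},{q,r,s}}
  W123={{q,t}} W234={{p,q},{q,r},{r,s},{q,r,s}} W235={{s},{q,s},{r,s},{q,r,s}} W245={{r,s},{q,r,s}} W345={{r,s},{q,r,s}}
  W2345={{r,s},{q,r,s}}
components per intersection:
  W1: {{t},{q,t}}
  W2: {{q},{r},{s},{p,q},{p,r},{q,r},{q,s},{q,t},{r,s},{q,r,s}}
  W3: {{q},{s},{t},{p,q},{q,r},{q,s},{q,t},{r,s},{q,r,s}}
  W4: {{p},{r},{p,q},{p,r},{q,r},{r,s},{q,r,s}}
  W5: {{s},{q,s},{r,s},{q,r,s}}
  W12: {{q,t}}
  W13: {{t},{q,t}}
  W23: {{q},{s},{p,q},{q,r},{q,s},{q,t},{r,s},{q,r,s}}
  W24: {{r},{p,r},{q,r},{r,s},{q,r,s}} {{p,q}}
  W25: {{s},{q,s},{r,s},{q,r,s}}
  W34: {{p,q}} {{q,r},{r,s},{q,r,s}}
  W35: {{s},{q,s},{r,s},{q,r,s}}
  W45: {{r,s},{q,r,s}}
  W123: {{q,t}}
  W234: {{p,q}} {{q,r},{r,s},{q,r,s}}
  W235: {{s},{q,s},{r,s},{q,r,s}}
  W245: {{r,s},{q,r,s}}
  W345: {{r,s},{q,r,s}}
  W2345: {{r,s},{q,r,s}}
C dims 5,10,6,1; δ0: rk 4, SNF 1^4; δ1: rk 5, SNF 1^5; δ2: rk 1, SNF 1^1
degree 0: 5−4−0 = 1 → Ȟ^0 ≅ Z
degree 1: 10−5−4 = 1 → Ȟ^1 ≅ Z
degree 2: 6−1−5 = 0 → Ȟ^2 ≅ 0


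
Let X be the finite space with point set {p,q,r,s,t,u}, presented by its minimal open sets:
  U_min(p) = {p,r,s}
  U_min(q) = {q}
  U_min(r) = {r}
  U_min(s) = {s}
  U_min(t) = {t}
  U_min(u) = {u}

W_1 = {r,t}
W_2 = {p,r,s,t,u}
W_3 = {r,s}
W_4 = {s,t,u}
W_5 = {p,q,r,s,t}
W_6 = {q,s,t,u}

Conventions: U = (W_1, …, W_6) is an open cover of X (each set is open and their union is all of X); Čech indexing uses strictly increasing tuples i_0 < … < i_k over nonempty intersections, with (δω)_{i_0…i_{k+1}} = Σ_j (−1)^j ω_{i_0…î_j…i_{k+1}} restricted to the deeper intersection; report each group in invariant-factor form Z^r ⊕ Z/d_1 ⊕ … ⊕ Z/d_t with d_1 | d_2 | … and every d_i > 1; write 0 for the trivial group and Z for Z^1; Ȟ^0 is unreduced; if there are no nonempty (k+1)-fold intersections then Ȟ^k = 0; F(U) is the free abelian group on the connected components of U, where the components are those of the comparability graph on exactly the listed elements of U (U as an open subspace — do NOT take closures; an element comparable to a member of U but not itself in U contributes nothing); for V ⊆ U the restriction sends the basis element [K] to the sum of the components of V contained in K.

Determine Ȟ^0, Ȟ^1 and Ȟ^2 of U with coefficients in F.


Ȟ^0 ≅ Z^4, Ȟ^1 ≅ 0, Ȟ^2 ≅ 0

nonempty overlaps:
  W12={r,t} W13={r} W14={t} W15={r,t} W16={t} W23={r,s} W24={s,t,u} W25={p,r,s,t} W26={s,t,u} W34={s} W35={r,s} W36={s} W45={s,t} W46={s,t,u} W56={q,s,t}
  W123={r} W124={t} W125={r,t} W126={t} W135={r} W145={t} W146={t} W156={t} W234={s} W235={r,s} W236={s} W245={s,t} W246={s,t,u} W256={s,t} W345={s} W346={s} W356={s} W456={s,t}
  W1235={r} W1245={t} W1246={t} W1256={t} W1456={t} W2345={s} W2346={s} W2356={s} W2456={s,t} W3456={s}
  W12456={t} W23456={s}
components per intersection:
  W1: {r} {t}
  W2: {p,r,s} {t} {u}
  W3: {r} {s}
  W4: {s} {t} {u}
  W5: {p,r,s} {q} {t}
  W6: {q} {s} {t} {u}
  W12: {r} {t}
  W13: {r}
  W14: {t}
  W15: {r} {t}
  W16: {t}
  W23: {r} {s}
  W24: {s} {t} {u}
  W25: {p,r,s} {t}
  W26: {s} {t} {u}
  W34: {s}
  W35: {r} {s}
  W36: {s}
  W45: {s} {t}
  W46: {s} {t} {u}
  W56: {q} {s} {t}
  W123: {r}
  W124: {t}
  W125: {r} {t}
  W126: {t}
  W135: {r}
  W145: {t}
  W146: {t}
  W156: {t}
  W234: {s}
  W235: {r} {s}
  W236: {s}
  W245: {s} {t}
  W246: {s} {t} {u}
  W256: {s} {t}
  W345: {s}
  W346: {s}
  W356: {s}
  W456: {s} {t}
  W1235: {r}
  W1245: {t}
  W1246: {t}
  W1256: {t}
  W1456: {t}
  W2345: {s}
  W2346: {s}
  W2356: {s}
  W2456: {s} {t}
  W3456: {s}
  W12456: {t}
  W23456: {s}
C dims 17,29,25,11; δ0: rk 13, SNF 1^13; δ1: rk 16, SNF 1^16; δ2: rk 9, SNF 1^9
degree 0: 17−13−0 = 4 → Ȟ^0 ≅ Z^4
degree 1: 29−16−13 = 0 → Ȟ^1 ≅ 0
degree 2: 25−9−16 = 0 → Ȟ^2 ≅ 0


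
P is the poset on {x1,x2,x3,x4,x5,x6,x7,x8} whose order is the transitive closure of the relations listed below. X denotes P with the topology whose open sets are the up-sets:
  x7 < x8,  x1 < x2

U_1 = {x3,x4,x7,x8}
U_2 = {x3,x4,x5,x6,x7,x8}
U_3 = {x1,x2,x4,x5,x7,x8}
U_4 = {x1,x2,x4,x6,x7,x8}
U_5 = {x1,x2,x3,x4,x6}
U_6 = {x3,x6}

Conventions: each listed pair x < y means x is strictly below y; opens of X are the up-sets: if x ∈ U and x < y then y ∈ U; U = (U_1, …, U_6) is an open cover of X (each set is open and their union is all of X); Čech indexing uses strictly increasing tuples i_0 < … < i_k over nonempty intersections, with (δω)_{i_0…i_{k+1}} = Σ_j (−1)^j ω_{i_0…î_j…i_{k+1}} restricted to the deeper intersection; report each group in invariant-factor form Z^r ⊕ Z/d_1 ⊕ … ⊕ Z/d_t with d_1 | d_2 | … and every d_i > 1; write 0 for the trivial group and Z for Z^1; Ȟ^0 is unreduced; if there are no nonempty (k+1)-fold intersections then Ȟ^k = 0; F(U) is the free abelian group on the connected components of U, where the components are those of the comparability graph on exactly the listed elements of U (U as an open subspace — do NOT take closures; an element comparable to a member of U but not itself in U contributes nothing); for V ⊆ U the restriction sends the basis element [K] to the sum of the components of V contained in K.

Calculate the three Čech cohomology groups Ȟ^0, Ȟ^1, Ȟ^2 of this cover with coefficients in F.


nonempty overlaps:
  U12={x3,x4,x7,x8} U13={x4,x7,x8} U14={x4,x7,x8} U15={x3,x4} U16={x3} U23={x4,x5,x7,x8} U24={x4,x6,x7,x8} U25={x3,x4,x6} U26={x3,x6} U34={x1,x2,x4,x7,x8} U35={x1,x2,x4} U45={x1,x2,x4,x6} U46={x6} U56={x3,x6}
  U123={x4,x7,x8} U124={x4,x7,x8} U125={x3,x4} U126={x3} U134={x4,x7,x8} U135={x4} U145={x4} U156={x3} U234={x4,x7,x8} U235={x4} U245={x4,x6} U246={x6} U256={x3,x6} U345={x1,x2,x4} U456={x6}
  U1234={x4,x7,x8} U1235={x4} U1245={x4} U1256={x3} U1345={x4} U2345={x4} U2456={x6}
  U12345={x4}
components per intersection:
  U1: {x3} {x4} {x7,x8}
  U2: {x3} {x4} {x5} {x6} {x7,x8}
  U3: {x1,x2} {x4} {x5} {x7,x8}
  U4: {x1,x2} {x4} {x6} {x7,x8}
  U5: {x1,x2} {x3} {x4} {x6}
  U6: {x3} {x6}
  U12: {x3} {x4} {x7,x8}
  U13: {x4} {x7,x8}
  U14: {x4} {x7,x8}
  U15: {x3} {x4}
  U16: {x3}
  U23: {x4} {x5} {x7,x8}
  U24: {x4} {x6} {x7,x8}
  U25: {x3} {x4} {x6}
  U26: {x3} {x6}
  U34: {x1,x2} {x4} {x7,x8}
  U35: {x1,x2} {x4}
  U45: {x1,x2} {x4} {x6}
  U46: {x6}
  U56: {x3} {x6}
  U123: {x4} {x7,x8}
  U124: {x4} {x7,x8}
  U125: {x3} {x4}
  U126: {x3}
  U134: {x4} {x7,x8}
  U135: {x4}
  U145: {x4}
  U156: {x3}
  U234: {x4} {x7,x8}
  U235: {x4}
  U245: {x4} {x6}
  U246: {x6}
  U256: {x3} {x6}
  U345: {x1,x2} {x4}
  U456: {x6}
  U1234: {x4} {x7,x8}
  U1235: {x4}
  U1245: {x4}
  U1256: {x3}
  U1345: {x4}
  U2345: {x4}
  U2456: {x6}
  U12345: {x4}
C dims 22,32,23,8; δ0: rk 16, SNF 1^16; δ1: rk 16, SNF 1^16; δ2: rk 7, SNF 1^7
degree 0: 22−16−0 = 6 → Ȟ^0 ≅ Z^6
degree 1: 32−16−16 = 0 → Ȟ^1 ≅ 0
degree 2: 23−7−16 = 0 → Ȟ^2 ≅ 0

Ȟ^0 = Z^6, Ȟ^1 = 0, Ȟ^2 = 0


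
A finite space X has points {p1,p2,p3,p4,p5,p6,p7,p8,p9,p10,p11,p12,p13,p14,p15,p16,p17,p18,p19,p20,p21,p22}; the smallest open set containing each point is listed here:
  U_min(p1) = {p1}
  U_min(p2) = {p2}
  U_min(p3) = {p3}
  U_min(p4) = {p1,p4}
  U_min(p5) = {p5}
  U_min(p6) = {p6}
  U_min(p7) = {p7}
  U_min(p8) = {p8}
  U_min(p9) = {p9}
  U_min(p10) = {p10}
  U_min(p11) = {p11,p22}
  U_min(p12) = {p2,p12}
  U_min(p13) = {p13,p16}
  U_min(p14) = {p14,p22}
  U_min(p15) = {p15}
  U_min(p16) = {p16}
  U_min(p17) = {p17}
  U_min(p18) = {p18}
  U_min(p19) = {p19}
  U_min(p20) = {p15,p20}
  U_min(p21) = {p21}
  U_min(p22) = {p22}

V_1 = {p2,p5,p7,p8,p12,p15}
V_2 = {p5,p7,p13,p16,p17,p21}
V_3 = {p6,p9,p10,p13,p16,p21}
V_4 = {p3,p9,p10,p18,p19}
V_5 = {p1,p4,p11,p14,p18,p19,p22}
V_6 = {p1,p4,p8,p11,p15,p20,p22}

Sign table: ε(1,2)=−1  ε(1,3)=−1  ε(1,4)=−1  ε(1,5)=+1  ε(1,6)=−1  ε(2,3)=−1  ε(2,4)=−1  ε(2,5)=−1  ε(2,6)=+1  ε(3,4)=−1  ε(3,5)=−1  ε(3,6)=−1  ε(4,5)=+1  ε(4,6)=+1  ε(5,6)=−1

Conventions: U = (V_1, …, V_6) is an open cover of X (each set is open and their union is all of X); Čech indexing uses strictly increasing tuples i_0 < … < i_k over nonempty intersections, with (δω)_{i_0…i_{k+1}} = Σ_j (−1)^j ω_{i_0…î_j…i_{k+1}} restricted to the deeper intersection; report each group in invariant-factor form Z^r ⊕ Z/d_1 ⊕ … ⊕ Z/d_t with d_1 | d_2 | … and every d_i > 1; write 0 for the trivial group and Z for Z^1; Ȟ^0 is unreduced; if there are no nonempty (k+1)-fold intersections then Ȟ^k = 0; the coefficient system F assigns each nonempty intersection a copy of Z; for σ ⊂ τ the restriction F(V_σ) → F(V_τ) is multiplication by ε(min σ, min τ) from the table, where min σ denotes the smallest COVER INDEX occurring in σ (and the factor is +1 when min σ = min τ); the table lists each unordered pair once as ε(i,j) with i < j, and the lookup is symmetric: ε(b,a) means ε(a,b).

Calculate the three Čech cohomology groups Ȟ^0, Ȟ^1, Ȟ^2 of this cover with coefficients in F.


Ȟ^0 = 0, Ȟ^1 = Z/2 and Ȟ^2 = 0

nonempty intersections:
  V12={p5,p7} V16={p8,p15} V23={p13,p16,p21} V34={p9,p10} V45={p18,p19} V56={p1,p4,p11,p22}
C dims 6,6; δ0: rk 6, SNF 1^5·2
Ȟ^0: (6−6)−0=0 ⇒ 0
Ȟ^1: (6−0)−6=0 plus torsion [2] ⇒ Z/2
Ȟ^2: (0−0)−0=0 ⇒ 0


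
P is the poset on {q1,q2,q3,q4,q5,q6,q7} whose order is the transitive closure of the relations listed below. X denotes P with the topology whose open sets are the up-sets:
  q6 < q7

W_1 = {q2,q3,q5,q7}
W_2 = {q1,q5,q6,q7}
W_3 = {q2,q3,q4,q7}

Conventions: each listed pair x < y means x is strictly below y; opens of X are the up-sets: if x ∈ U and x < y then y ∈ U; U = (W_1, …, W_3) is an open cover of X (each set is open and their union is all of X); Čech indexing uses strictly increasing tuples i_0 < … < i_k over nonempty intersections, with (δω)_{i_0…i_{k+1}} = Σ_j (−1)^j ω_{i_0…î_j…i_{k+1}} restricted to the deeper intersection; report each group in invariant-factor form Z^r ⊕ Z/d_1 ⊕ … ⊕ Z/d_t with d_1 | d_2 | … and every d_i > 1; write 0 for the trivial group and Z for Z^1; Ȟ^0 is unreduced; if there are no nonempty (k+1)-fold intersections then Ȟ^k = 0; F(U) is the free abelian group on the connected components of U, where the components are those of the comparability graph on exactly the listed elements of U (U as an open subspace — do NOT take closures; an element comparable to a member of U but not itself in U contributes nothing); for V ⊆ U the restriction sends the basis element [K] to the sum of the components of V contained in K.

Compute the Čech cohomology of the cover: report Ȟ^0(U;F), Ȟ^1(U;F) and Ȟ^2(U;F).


Ȟ^0 = Z^6, Ȟ^1 = 0, Ȟ^2 = 0

intersection data:
  W12={q5,q7} W13={q2,q3,q7} W23={q7}
  W123={q7}
components per intersection:
  W1: {q2} {q3} {q5} {q7}
  W2: {q1} {q5} {q6,q7}
  W3: {q2} {q3} {q4} {q7}
  W12: {q5} {q7}
  W13: {q2} {q3} {q7}
  W23: {q7}
  W123: {q7}
C dims 11,6,1; δ0: rk 5, SNF 1^5; δ1: rk 1, SNF 1^1
Ȟ^0 = (11 − 5) − 0 = 6, so Ȟ^0 ≅ Z^6
Ȟ^1 = (6 − 1) − 5 = 0, so Ȟ^1 ≅ 0
Ȟ^2 = (1 − 0) − 1 = 0, so Ȟ^2 ≅ 0
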